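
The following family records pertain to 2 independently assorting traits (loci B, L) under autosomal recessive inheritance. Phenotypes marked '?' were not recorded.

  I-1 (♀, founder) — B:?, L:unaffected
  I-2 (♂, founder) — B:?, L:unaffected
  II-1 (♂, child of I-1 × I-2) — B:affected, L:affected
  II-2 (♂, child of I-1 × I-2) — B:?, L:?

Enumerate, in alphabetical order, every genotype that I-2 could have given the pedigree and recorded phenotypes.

B/I-1 ? ·: Bb|bb
B/I-2 ? ·: Bb|bb
B/II-1 aff I-1×I-2: bb
B/II-2 ? I-1×I-2: BB|Bb|bb
⇒ B over [I-1,I-2,II-1,II-2]: 8 consistent
L/I-1 un ·: Ll
L/I-2 un ·: Ll
L/II-1 aff I-1×I-2: ll
L/II-2 ? I-1×I-2: LL|Ll|ll
⇒ L over [I-1,I-2,II-1,II-2]: 3 consistent

I-2 ∈ {Bb Ll, bb Ll}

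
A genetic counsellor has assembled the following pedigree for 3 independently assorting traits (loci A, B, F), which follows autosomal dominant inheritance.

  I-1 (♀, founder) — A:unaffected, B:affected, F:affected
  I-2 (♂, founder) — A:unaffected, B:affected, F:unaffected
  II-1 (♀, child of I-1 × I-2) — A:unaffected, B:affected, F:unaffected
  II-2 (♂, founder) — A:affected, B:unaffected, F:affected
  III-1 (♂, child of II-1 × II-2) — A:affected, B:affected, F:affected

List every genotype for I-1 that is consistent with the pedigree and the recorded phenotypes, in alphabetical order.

I-1 ∈ {aa BB Ff, aa Bb Ff}

A/I-1 un ·: aa
A/I-2 un ·: aa
A/II-1 un I-1×I-2: aa
A/II-2 aff ·: Aa|AA
A/III-1 aff II-1×II-2: Aa
⇒ A over [I-1,I-2,II-1,II-2,III-1]: 2 consistent
B/I-1 aff ·: Bb|BB
B/I-2 aff ·: Bb|BB
B/II-1 aff I-1×I-2: Bb|BB
B/II-2 un ·: bb
B/III-1 aff II-1×II-2: Bb
⇒ B over [I-1,I-2,II-1,II-2,III-1]: 7 consistent
F/I-1 aff ·: Ff
F/I-2 un ·: ff
F/II-1 un I-1×I-2: ff
F/II-2 aff ·: Ff|FF
F/III-1 aff II-1×II-2: Ff
⇒ F over [I-1,I-2,II-1,II-2,III-1]: 2 consistent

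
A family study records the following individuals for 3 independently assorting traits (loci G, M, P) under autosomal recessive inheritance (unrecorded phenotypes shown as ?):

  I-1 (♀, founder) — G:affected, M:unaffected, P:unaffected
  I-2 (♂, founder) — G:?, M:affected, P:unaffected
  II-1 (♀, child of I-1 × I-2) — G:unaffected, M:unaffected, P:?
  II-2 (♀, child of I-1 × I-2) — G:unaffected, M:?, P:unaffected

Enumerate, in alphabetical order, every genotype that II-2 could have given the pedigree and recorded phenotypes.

II-2 ∈ {Gg Mm PP, Gg Mm Pp, Gg mm PP, Gg mm Pp}

G/I-1 aff ·: gg
G/I-2 ? ·: GG|Gg
G/II-1 un I-1×I-2: Gg
G/II-2 un I-1×I-2: Gg
⇒ G over [I-1,I-2,II-1,II-2]: 2 consistent
M/I-1 un ·: MM|Mm
M/I-2 aff ·: mm
M/II-1 un I-1×I-2: Mm
M/II-2 ? I-1×I-2: Mm|mm
⇒ M over [I-1,I-2,II-1,II-2]: 3 consistent
P/I-1 un ·: PP|Pp
P/I-2 un ·: PP|Pp
P/II-1 ? I-1×I-2: PP|Pp|pp
P/II-2 un I-1×I-2: PP|Pp
⇒ P over [I-1,I-2,II-1,II-2]: 15 consistent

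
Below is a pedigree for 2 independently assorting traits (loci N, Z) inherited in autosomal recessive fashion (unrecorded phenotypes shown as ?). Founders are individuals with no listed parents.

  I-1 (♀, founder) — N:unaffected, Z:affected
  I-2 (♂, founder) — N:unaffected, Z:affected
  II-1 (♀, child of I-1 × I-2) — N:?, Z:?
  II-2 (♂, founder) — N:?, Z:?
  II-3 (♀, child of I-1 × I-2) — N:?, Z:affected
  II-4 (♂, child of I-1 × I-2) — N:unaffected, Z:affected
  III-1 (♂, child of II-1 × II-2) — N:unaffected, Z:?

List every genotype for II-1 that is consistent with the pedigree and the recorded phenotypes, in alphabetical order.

N/I-1 un ·: NN|Nn
N/I-2 un ·: NN|Nn
N/II-1 ? I-1×I-2: NN|Nn|nn
N/II-2 ? ·: NN|Nn|nn
N/II-3 ? I-1×I-2: NN|Nn|nn
N/II-4 un I-1×I-2: NN|Nn
N/III-1 un II-1×II-2: NN|Nn
⇒ N over [I-1,I-2,II-1,II-2,II-3,II-4,III-1]: 142 consistent
Z/I-1 aff ·: zz
Z/I-2 aff ·: zz
Z/II-1 ? I-1×I-2: zz
Z/II-2 ? ·: ZZ|Zz|zz
Z/II-3 aff I-1×I-2: zz
Z/II-4 aff I-1×I-2: zz
Z/III-1 ? II-1×II-2: Zz|zz
⇒ Z over [I-1,I-2,II-1,II-2,II-3,II-4,III-1]: 4 consistent

II-1 ∈ {NN zz, Nn zz, nn zz}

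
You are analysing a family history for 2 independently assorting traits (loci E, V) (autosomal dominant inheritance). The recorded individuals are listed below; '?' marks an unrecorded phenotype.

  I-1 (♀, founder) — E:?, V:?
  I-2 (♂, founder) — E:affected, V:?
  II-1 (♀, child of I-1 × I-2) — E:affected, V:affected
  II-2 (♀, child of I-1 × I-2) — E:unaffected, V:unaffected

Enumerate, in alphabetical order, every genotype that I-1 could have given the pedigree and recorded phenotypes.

E/I-1 ? ·: ee|Ee
E/I-2 aff ·: Ee
E/II-1 aff I-1×I-2: Ee|EE
E/II-2 un I-1×I-2: ee
⇒ E over [I-1,I-2,II-1,II-2]: 3 consistent
V/I-1 ? ·: vv|Vv
V/I-2 ? ·: vv|Vv
V/II-1 aff I-1×I-2: Vv|VV
V/II-2 un I-1×I-2: vv
⇒ V over [I-1,I-2,II-1,II-2]: 4 consistent

I-1 ∈ {Ee Vv, Ee vv, ee Vv, ee vv}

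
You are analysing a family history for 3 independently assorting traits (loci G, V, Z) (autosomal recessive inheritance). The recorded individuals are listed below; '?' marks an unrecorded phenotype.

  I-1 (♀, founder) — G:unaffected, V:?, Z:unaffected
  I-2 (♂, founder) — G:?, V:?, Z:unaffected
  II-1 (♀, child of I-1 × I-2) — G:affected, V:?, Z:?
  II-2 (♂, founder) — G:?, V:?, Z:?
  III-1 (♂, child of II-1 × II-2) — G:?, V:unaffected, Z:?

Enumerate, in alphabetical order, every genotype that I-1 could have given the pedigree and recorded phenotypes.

G/I-1 un ·: Gg
G/I-2 ? ·: Gg|gg
G/II-1 aff I-1×I-2: gg
G/II-2 ? ·: GG|Gg|gg
G/III-1 ? II-1×II-2: Gg|gg
⇒ G over [I-1,I-2,II-1,II-2,III-1]: 8 consistent
V/I-1 ? ·: VV|Vv|vv
V/I-2 ? ·: VV|Vv|vv
V/II-1 ? I-1×I-2: VV|Vv|vv
V/II-2 ? ·: VV|Vv|vv
V/III-1 un II-1×II-2: VV|Vv
⇒ V over [I-1,I-2,II-1,II-2,III-1]: 59 consistent
Z/I-1 un ·: ZZ|Zz
Z/I-2 un ·: ZZ|Zz
Z/II-1 ? I-1×I-2: ZZ|Zz|zz
Z/II-2 ? ·: ZZ|Zz|zz
Z/III-1 ? II-1×II-2: ZZ|Zz|zz
⇒ Z over [I-1,I-2,II-1,II-2,III-1]: 41 consistent

I-1 ∈ {Gg VV ZZ, Gg VV Zz, Gg Vv ZZ, Gg Vv Zz, Gg vv ZZ, Gg vv Zz}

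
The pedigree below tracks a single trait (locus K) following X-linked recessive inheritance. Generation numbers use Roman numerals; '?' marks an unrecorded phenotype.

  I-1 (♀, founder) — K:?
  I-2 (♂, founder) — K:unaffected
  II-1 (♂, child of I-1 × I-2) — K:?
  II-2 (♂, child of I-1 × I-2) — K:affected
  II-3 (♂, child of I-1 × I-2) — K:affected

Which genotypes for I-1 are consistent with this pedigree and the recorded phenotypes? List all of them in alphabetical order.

I-1 ∈ {X^KX^k, X^kX^k}

K/I-1 ? ·: X^KX^k|X^kX^k
K/I-2 un ·: X^KY
K/II-1 ? I-1×I-2: X^KY|X^kY
K/II-2 aff I-1×I-2: X^kY
K/II-3 aff I-1×I-2: X^kY
⇒ K over [I-1,I-2,II-1,II-2,II-3]: 3 consistent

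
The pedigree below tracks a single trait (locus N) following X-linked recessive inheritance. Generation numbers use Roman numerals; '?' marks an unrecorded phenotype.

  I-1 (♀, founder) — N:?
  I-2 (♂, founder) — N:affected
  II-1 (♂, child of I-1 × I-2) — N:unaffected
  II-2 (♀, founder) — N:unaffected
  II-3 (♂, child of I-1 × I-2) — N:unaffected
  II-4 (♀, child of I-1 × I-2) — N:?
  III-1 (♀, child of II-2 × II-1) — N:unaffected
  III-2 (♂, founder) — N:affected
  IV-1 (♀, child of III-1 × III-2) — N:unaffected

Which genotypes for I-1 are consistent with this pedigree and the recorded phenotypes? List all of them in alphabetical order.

I-1 ∈ {X^NX^N, X^NX^n}

N/I-1 ? ·: X^NX^N|X^NX^n
N/I-2 aff ·: X^nY
N/II-1 un I-1×I-2: X^NY
N/II-2 un ·: X^NX^N|X^NX^n
N/II-3 un I-1×I-2: X^NY
N/II-4 ? I-1×I-2: X^NX^n|X^nX^n
N/III-1 un II-2×II-1: X^NX^N|X^NX^n
N/III-2 aff ·: X^nY
N/IV-1 un III-1×III-2: X^NX^n
⇒ N over [I-1,I-2,II-1,II-2,II-3,II-4,III-1,III-2,IV-1]: 9 consistent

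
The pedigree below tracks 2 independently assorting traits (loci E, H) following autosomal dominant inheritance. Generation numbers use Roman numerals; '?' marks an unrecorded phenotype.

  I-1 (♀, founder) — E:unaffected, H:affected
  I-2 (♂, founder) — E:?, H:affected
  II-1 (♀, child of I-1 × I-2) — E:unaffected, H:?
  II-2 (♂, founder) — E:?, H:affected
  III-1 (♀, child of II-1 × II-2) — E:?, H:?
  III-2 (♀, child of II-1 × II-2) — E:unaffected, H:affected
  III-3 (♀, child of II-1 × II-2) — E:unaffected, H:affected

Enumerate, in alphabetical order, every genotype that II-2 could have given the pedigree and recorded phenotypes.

E/I-1 un ·: ee
E/I-2 ? ·: ee|Ee
E/II-1 un I-1×I-2: ee
E/II-2 ? ·: ee|Ee
E/III-1 ? II-1×II-2: ee|Ee
E/III-2 un II-1×II-2: ee
E/III-3 un II-1×II-2: ee
⇒ E over [I-1,I-2,II-1,II-2,III-1,III-2,III-3]: 6 consistent
H/I-1 aff ·: Hh|HH
H/I-2 aff ·: Hh|HH
H/II-1 ? I-1×I-2: hh|Hh|HH
H/II-2 aff ·: Hh|HH
H/III-1 ? II-1×II-2: hh|Hh|HH
H/III-2 aff II-1×II-2: Hh|HH
H/III-3 aff II-1×II-2: Hh|HH
⇒ H over [I-1,I-2,II-1,II-2,III-1,III-2,III-3]: 99 consistent

II-2 ∈ {Ee HH, Ee Hh, ee HH, ee Hh}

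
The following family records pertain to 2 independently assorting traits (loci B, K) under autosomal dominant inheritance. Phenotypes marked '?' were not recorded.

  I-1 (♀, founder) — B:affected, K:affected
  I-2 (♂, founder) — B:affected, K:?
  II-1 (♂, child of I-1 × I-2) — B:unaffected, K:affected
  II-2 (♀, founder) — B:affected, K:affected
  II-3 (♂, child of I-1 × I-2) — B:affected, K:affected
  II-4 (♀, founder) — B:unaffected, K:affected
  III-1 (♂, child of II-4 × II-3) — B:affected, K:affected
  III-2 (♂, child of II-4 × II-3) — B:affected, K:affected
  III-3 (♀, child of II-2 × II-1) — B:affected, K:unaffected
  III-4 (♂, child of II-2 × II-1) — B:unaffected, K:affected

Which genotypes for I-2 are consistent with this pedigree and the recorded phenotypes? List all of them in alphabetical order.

B/I-1 aff ·: Bb
B/I-2 aff ·: Bb
B/II-1 un I-1×I-2: bb
B/II-2 aff ·: Bb
B/II-3 aff I-1×I-2: Bb|BB
B/II-4 un ·: bb
B/III-1 aff II-4×II-3: Bb
B/III-2 aff II-4×II-3: Bb
B/III-3 aff II-2×II-1: Bb
B/III-4 un II-2×II-1: bb
⇒ B over [I-1,I-2,II-1,II-2,II-3,II-4,III-1,III-2,III-3,III-4]: 2 consistent
K/I-1 aff ·: Kk|KK
K/I-2 ? ·: kk|Kk|KK
K/II-1 aff I-1×I-2: Kk
K/II-2 aff ·: Kk
K/II-3 aff I-1×I-2: Kk|KK
K/II-4 aff ·: Kk|KK
K/III-1 aff II-4×II-3: Kk|KK
K/III-2 aff II-4×II-3: Kk|KK
K/III-3 un II-2×II-1: kk
K/III-4 aff II-2×II-1: Kk|KK
⇒ K over [I-1,I-2,II-1,II-2,II-3,II-4,III-1,III-2,III-3,III-4]: 110 consistent

I-2 ∈ {Bb KK, Bb Kk, Bb kk}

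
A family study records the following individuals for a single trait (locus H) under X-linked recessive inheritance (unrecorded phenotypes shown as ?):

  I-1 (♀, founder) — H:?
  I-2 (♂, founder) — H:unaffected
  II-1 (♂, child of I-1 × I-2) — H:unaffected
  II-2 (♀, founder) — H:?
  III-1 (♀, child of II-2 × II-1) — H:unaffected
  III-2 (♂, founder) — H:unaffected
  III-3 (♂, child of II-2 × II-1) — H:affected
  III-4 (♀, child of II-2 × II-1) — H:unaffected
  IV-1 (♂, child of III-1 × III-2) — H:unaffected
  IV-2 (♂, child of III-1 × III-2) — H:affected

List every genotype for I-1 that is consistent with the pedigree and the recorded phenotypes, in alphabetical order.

H/I-1 ? ·: X^HX^H|X^HX^h
H/I-2 un ·: X^HY
H/II-1 un I-1×I-2: X^HY
H/II-2 ? ·: X^HX^h|X^hX^h
H/III-1 un II-2×II-1: X^HX^h
H/III-2 un ·: X^HY
H/III-3 aff II-2×II-1: X^hY
H/III-4 un II-2×II-1: X^HX^H|X^HX^h
H/IV-1 un III-1×III-2: X^HY
H/IV-2 aff III-1×III-2: X^hY
⇒ H over [I-1,I-2,II-1,II-2,III-1,III-2,III-3,III-4,IV-1,IV-2]: 6 consistent

I-1 ∈ {X^HX^H, X^HX^h}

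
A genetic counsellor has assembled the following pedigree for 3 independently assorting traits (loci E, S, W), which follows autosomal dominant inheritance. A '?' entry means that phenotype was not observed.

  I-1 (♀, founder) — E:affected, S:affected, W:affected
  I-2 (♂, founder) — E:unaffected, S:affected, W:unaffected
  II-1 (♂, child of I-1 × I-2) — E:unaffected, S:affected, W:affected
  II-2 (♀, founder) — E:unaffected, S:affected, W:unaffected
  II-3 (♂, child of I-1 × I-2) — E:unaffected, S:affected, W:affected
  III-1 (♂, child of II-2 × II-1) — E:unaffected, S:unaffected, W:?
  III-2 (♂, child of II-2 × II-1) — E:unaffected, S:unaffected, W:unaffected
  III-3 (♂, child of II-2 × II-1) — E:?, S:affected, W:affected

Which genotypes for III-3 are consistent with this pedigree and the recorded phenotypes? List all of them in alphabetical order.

E/I-1 aff ·: Ee
E/I-2 un ·: ee
E/II-1 un I-1×I-2: ee
E/II-2 un ·: ee
E/II-3 un I-1×I-2: ee
E/III-1 un II-2×II-1: ee
E/III-2 un II-2×II-1: ee
E/III-3 ? II-2×II-1: ee
⇒ E over [I-1,I-2,II-1,II-2,II-3,III-1,III-2,III-3]: 1 consistent
S/I-1 aff ·: Ss|SS
S/I-2 aff ·: Ss|SS
S/II-1 aff I-1×I-2: Ss
S/II-2 aff ·: Ss
S/II-3 aff I-1×I-2: Ss|SS
S/III-1 un II-2×II-1: ss
S/III-2 un II-2×II-1: ss
S/III-3 aff II-2×II-1: Ss|SS
⇒ S over [I-1,I-2,II-1,II-2,II-3,III-1,III-2,III-3]: 12 consistent
W/I-1 aff ·: Ww|WW
W/I-2 un ·: ww
W/II-1 aff I-1×I-2: Ww
W/II-2 un ·: ww
W/II-3 aff I-1×I-2: Ww
W/III-1 ? II-2×II-1: ww|Ww
W/III-2 un II-2×II-1: ww
W/III-3 aff II-2×II-1: Ww
⇒ W over [I-1,I-2,II-1,II-2,II-3,III-1,III-2,III-3]: 4 consistent

III-3 ∈ {ee SS Ww, ee Ss Ww}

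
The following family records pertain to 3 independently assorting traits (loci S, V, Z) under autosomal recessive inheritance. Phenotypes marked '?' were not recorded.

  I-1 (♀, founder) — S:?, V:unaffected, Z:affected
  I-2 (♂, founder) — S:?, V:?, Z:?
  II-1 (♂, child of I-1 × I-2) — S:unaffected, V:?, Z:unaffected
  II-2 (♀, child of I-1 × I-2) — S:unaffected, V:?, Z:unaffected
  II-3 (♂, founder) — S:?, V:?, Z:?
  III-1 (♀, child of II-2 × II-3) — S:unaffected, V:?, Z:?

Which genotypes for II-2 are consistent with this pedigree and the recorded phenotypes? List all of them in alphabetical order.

II-2 ∈ {SS VV Zz, SS Vv Zz, SS vv Zz, Ss VV Zz, Ss Vv Zz, Ss vv Zz}

S/I-1 ? ·: SS|Ss|ss
S/I-2 ? ·: SS|Ss|ss
S/II-1 un I-1×I-2: SS|Ss
S/II-2 un I-1×I-2: SS|Ss
S/II-3 ? ·: SS|Ss|ss
S/III-1 un II-2×II-3: SS|Ss
⇒ S over [I-1,I-2,II-1,II-2,II-3,III-1]: 78 consistent
V/I-1 un ·: VV|Vv
V/I-2 ? ·: VV|Vv|vv
V/II-1 ? I-1×I-2: VV|Vv|vv
V/II-2 ? I-1×I-2: VV|Vv|vv
V/II-3 ? ·: VV|Vv|vv
V/III-1 ? II-2×II-3: VV|Vv|vv
⇒ V over [I-1,I-2,II-1,II-2,II-3,III-1]: 122 consistent
Z/I-1 aff ·: zz
Z/I-2 ? ·: ZZ|Zz
Z/II-1 un I-1×I-2: Zz
Z/II-2 un I-1×I-2: Zz
Z/II-3 ? ·: ZZ|Zz|zz
Z/III-1 ? II-2×II-3: ZZ|Zz|zz
⇒ Z over [I-1,I-2,II-1,II-2,II-3,III-1]: 14 consistent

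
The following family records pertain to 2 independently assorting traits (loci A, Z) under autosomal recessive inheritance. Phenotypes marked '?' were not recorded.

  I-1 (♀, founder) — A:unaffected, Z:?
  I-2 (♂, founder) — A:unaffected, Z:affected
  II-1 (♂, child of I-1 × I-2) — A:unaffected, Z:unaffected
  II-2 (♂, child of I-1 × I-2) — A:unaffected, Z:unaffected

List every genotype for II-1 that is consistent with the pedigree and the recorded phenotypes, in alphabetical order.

II-1 ∈ {AA Zz, Aa Zz}

A/I-1 un ·: AA|Aa
A/I-2 un ·: AA|Aa
A/II-1 un I-1×I-2: AA|Aa
A/II-2 un I-1×I-2: AA|Aa
⇒ A over [I-1,I-2,II-1,II-2]: 13 consistent
Z/I-1 ? ·: ZZ|Zz
Z/I-2 aff ·: zz
Z/II-1 un I-1×I-2: Zz
Z/II-2 un I-1×I-2: Zz
⇒ Z over [I-1,I-2,II-1,II-2]: 2 consistent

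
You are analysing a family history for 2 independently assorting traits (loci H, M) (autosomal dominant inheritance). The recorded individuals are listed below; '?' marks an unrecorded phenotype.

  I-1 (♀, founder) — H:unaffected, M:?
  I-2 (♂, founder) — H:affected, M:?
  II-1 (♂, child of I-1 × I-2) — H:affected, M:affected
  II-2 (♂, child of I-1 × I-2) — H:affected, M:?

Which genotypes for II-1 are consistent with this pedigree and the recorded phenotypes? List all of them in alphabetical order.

H/I-1 un ·: hh
H/I-2 aff ·: Hh|HH
H/II-1 aff I-1×I-2: Hh
H/II-2 aff I-1×I-2: Hh
⇒ H over [I-1,I-2,II-1,II-2]: 2 consistent
M/I-1 ? ·: mm|Mm|MM
M/I-2 ? ·: mm|Mm|MM
M/II-1 aff I-1×I-2: Mm|MM
M/II-2 ? I-1×I-2: mm|Mm|MM
⇒ M over [I-1,I-2,II-1,II-2]: 21 consistent

II-1 ∈ {Hh MM, Hh Mm}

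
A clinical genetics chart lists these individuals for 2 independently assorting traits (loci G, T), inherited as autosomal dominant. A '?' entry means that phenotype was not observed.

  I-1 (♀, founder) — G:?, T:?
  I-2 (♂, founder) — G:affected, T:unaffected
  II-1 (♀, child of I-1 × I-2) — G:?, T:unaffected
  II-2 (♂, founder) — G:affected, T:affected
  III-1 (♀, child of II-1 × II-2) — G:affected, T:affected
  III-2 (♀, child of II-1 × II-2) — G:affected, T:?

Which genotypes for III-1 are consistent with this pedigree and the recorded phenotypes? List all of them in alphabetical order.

III-1 ∈ {GG Tt, Gg Tt}

G/I-1 ? ·: gg|Gg|GG
G/I-2 aff ·: Gg|GG
G/II-1 ? I-1×I-2: gg|Gg|GG
G/II-2 aff ·: Gg|GG
G/III-1 aff II-1×II-2: Gg|GG
G/III-2 aff II-1×II-2: Gg|GG
⇒ G over [I-1,I-2,II-1,II-2,III-1,III-2]: 64 consistent
T/I-1 ? ·: tt|Tt
T/I-2 un ·: tt
T/II-1 un I-1×I-2: tt
T/II-2 aff ·: Tt|TT
T/III-1 aff II-1×II-2: Tt
T/III-2 ? II-1×II-2: tt|Tt
⇒ T over [I-1,I-2,II-1,II-2,III-1,III-2]: 6 consistent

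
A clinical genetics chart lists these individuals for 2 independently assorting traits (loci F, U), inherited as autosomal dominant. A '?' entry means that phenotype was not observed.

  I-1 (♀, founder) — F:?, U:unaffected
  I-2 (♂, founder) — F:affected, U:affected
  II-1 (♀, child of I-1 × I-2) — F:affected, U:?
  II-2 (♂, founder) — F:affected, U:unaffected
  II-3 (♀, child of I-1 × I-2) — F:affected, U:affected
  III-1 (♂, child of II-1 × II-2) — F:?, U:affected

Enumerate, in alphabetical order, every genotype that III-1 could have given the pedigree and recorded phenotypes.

III-1 ∈ {FF Uu, Ff Uu, ff Uu}

F/I-1 ? ·: ff|Ff|FF
F/I-2 aff ·: Ff|FF
F/II-1 aff I-1×I-2: Ff|FF
F/II-2 aff ·: Ff|FF
F/II-3 aff I-1×I-2: Ff|FF
F/III-1 ? II-1×II-2: ff|Ff|FF
⇒ F over [I-1,I-2,II-1,II-2,II-3,III-1]: 61 consistent
U/I-1 un ·: uu
U/I-2 aff ·: Uu|UU
U/II-1 ? I-1×I-2: Uu
U/II-2 un ·: uu
U/II-3 aff I-1×I-2: Uu
U/III-1 aff II-1×II-2: Uu
⇒ U over [I-1,I-2,II-1,II-2,II-3,III-1]: 2 consistent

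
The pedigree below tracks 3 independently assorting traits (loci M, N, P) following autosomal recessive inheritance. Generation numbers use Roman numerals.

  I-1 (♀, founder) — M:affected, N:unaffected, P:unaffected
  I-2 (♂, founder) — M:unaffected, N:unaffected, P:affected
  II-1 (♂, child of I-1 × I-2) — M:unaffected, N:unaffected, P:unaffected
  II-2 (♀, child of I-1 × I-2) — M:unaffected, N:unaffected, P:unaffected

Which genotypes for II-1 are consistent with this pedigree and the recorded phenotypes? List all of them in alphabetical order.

II-1 ∈ {Mm NN Pp, Mm Nn Pp}

M/I-1 aff ·: mm
M/I-2 un ·: MM|Mm
M/II-1 un I-1×I-2: Mm
M/II-2 un I-1×I-2: Mm
⇒ M over [I-1,I-2,II-1,II-2]: 2 consistent
N/I-1 un ·: NN|Nn
N/I-2 un ·: NN|Nn
N/II-1 un I-1×I-2: NN|Nn
N/II-2 un I-1×I-2: NN|Nn
⇒ N over [I-1,I-2,II-1,II-2]: 13 consistent
P/I-1 un ·: PP|Pp
P/I-2 aff ·: pp
P/II-1 un I-1×I-2: Pp
P/II-2 un I-1×I-2: Pp
⇒ P over [I-1,I-2,II-1,II-2]: 2 consistent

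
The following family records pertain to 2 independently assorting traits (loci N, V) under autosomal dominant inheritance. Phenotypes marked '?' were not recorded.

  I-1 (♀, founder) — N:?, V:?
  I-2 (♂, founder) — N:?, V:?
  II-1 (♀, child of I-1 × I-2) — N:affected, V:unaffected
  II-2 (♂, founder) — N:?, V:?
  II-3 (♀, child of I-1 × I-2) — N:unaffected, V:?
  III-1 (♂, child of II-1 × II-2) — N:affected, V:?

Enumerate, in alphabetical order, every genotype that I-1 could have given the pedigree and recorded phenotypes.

N/I-1 ? ·: nn|Nn
N/I-2 ? ·: nn|Nn
N/II-1 aff I-1×I-2: Nn|NN
N/II-2 ? ·: nn|Nn|NN
N/II-3 un I-1×I-2: nn
N/III-1 aff II-1×II-2: Nn|NN
⇒ N over [I-1,I-2,II-1,II-2,II-3,III-1]: 19 consistent
V/I-1 ? ·: vv|Vv
V/I-2 ? ·: vv|Vv
V/II-1 un I-1×I-2: vv
V/II-2 ? ·: vv|Vv|VV
V/II-3 ? I-1×I-2: vv|Vv|VV
V/III-1 ? II-1×II-2: vv|Vv
⇒ V over [I-1,I-2,II-1,II-2,II-3,III-1]: 32 consistent

I-1 ∈ {Nn Vv, Nn vv, nn Vv, nn vv}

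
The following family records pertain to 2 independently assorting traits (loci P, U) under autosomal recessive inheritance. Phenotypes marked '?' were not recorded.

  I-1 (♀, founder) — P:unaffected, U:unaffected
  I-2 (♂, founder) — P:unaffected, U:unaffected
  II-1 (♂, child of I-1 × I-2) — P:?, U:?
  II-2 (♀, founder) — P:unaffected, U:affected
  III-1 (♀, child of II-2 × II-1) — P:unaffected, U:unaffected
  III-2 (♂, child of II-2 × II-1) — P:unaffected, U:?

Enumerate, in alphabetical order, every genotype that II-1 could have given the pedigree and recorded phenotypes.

II-1 ∈ {PP UU, PP Uu, Pp UU, Pp Uu, pp UU, pp Uu}

P/I-1 un ·: PP|Pp
P/I-2 un ·: PP|Pp
P/II-1 ? I-1×I-2: PP|Pp|pp
P/II-2 un ·: PP|Pp
P/III-1 un II-2×II-1: PP|Pp
P/III-2 un II-2×II-1: PP|Pp
⇒ P over [I-1,I-2,II-1,II-2,III-1,III-2]: 46 consistent
U/I-1 un ·: UU|Uu
U/I-2 un ·: UU|Uu
U/II-1 ? I-1×I-2: UU|Uu
U/II-2 aff ·: uu
U/III-1 un II-2×II-1: Uu
U/III-2 ? II-2×II-1: Uu|uu
⇒ U over [I-1,I-2,II-1,II-2,III-1,III-2]: 10 consistent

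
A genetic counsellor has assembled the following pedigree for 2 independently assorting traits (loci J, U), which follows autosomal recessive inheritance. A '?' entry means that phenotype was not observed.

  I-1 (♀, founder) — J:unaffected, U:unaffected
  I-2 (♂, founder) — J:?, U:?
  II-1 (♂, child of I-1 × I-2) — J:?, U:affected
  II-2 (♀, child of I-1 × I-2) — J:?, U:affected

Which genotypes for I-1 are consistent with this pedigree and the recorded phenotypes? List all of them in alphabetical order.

J/I-1 un ·: JJ|Jj
J/I-2 ? ·: JJ|Jj|jj
J/II-1 ? I-1×I-2: JJ|Jj|jj
J/II-2 ? I-1×I-2: JJ|Jj|jj
⇒ J over [I-1,I-2,II-1,II-2]: 23 consistent
U/I-1 un ·: Uu
U/I-2 ? ·: Uu|uu
U/II-1 aff I-1×I-2: uu
U/II-2 aff I-1×I-2: uu
⇒ U over [I-1,I-2,II-1,II-2]: 2 consistent

I-1 ∈ {JJ Uu, Jj Uu}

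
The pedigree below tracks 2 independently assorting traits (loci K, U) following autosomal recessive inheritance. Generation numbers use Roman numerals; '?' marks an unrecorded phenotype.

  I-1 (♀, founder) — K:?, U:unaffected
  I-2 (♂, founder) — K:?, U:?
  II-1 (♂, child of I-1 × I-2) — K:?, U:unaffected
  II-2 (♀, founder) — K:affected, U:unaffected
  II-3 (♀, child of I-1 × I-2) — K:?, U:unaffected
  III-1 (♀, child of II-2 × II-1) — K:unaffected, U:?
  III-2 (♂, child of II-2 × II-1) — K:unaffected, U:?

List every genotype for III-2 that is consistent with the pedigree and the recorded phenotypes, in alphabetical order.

K/I-1 ? ·: KK|Kk|kk
K/I-2 ? ·: KK|Kk|kk
K/II-1 ? I-1×I-2: KK|Kk
K/II-2 aff ·: kk
K/II-3 ? I-1×I-2: KK|Kk|kk
K/III-1 un II-2×II-1: Kk
K/III-2 un II-2×II-1: Kk
⇒ K over [I-1,I-2,II-1,II-2,II-3,III-1,III-2]: 21 consistent
U/I-1 un ·: UU|Uu
U/I-2 ? ·: UU|Uu|uu
U/II-1 un I-1×I-2: UU|Uu
U/II-2 un ·: UU|Uu
U/II-3 un I-1×I-2: UU|Uu
U/III-1 ? II-2×II-1: UU|Uu|uu
U/III-2 ? II-2×II-1: UU|Uu|uu
⇒ U over [I-1,I-2,II-1,II-2,II-3,III-1,III-2]: 139 consistent

III-2 ∈ {Kk UU, Kk Uu, Kk uu}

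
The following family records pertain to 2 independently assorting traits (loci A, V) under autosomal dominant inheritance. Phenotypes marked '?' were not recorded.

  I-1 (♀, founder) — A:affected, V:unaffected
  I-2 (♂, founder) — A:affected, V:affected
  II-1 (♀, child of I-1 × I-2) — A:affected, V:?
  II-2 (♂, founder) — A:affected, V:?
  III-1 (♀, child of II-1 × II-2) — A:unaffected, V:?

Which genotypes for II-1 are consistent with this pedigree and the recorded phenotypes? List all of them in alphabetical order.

II-1 ∈ {Aa Vv, Aa vv}

A/I-1 aff ·: Aa|AA
A/I-2 aff ·: Aa|AA
A/II-1 aff I-1×I-2: Aa
A/II-2 aff ·: Aa
A/III-1 un II-1×II-2: aa
⇒ A over [I-1,I-2,II-1,II-2,III-1]: 3 consistent
V/I-1 un ·: vv
V/I-2 aff ·: Vv|VV
V/II-1 ? I-1×I-2: vv|Vv
V/II-2 ? ·: vv|Vv|VV
V/III-1 ? II-1×II-2: vv|Vv|VV
⇒ V over [I-1,I-2,II-1,II-2,III-1]: 18 consistent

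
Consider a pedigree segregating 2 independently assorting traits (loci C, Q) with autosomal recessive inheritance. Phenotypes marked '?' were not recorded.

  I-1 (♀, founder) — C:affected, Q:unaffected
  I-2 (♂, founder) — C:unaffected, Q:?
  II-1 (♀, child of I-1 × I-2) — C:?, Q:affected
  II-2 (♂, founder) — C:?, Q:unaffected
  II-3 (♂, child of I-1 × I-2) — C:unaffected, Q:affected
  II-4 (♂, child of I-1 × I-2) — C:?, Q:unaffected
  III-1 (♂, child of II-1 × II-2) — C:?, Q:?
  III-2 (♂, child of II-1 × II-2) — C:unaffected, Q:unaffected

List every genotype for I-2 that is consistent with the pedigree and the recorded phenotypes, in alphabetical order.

C/I-1 aff ·: cc
C/I-2 un ·: CC|Cc
C/II-1 ? I-1×I-2: Cc|cc
C/II-2 ? ·: CC|Cc|cc
C/II-3 un I-1×I-2: Cc
C/II-4 ? I-1×I-2: Cc|cc
C/III-1 ? II-1×II-2: CC|Cc|cc
C/III-2 un II-1×II-2: CC|Cc
⇒ C over [I-1,I-2,II-1,II-2,II-3,II-4,III-1,III-2]: 42 consistent
Q/I-1 un ·: Qq
Q/I-2 ? ·: Qq|qq
Q/II-1 aff I-1×I-2: qq
Q/II-2 un ·: QQ|Qq
Q/II-3 aff I-1×I-2: qq
Q/II-4 un I-1×I-2: QQ|Qq
Q/III-1 ? II-1×II-2: Qq|qq
Q/III-2 un II-1×II-2: Qq
⇒ Q over [I-1,I-2,II-1,II-2,II-3,II-4,III-1,III-2]: 9 consistent

I-2 ∈ {CC Qq, CC qq, Cc Qq, Cc qq}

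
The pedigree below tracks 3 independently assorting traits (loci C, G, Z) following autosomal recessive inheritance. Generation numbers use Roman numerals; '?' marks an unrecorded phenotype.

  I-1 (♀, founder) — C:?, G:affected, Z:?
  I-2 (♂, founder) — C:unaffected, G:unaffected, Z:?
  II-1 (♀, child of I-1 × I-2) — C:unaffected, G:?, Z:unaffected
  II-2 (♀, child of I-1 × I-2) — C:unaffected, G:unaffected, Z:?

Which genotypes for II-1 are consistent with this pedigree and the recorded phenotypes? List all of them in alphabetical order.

II-1 ∈ {CC Gg ZZ, CC Gg Zz, CC gg ZZ, CC gg Zz, Cc Gg ZZ, Cc Gg Zz, Cc gg ZZ, Cc gg Zz}

C/I-1 ? ·: CC|Cc|cc
C/I-2 un ·: CC|Cc
C/II-1 un I-1×I-2: CC|Cc
C/II-2 un I-1×I-2: CC|Cc
⇒ C over [I-1,I-2,II-1,II-2]: 15 consistent
G/I-1 aff ·: gg
G/I-2 un ·: GG|Gg
G/II-1 ? I-1×I-2: Gg|gg
G/II-2 un I-1×I-2: Gg
⇒ G over [I-1,I-2,II-1,II-2]: 3 consistent
Z/I-1 ? ·: ZZ|Zz|zz
Z/I-2 ? ·: ZZ|Zz|zz
Z/II-1 un I-1×I-2: ZZ|Zz
Z/II-2 ? I-1×I-2: ZZ|Zz|zz
⇒ Z over [I-1,I-2,II-1,II-2]: 21 consistent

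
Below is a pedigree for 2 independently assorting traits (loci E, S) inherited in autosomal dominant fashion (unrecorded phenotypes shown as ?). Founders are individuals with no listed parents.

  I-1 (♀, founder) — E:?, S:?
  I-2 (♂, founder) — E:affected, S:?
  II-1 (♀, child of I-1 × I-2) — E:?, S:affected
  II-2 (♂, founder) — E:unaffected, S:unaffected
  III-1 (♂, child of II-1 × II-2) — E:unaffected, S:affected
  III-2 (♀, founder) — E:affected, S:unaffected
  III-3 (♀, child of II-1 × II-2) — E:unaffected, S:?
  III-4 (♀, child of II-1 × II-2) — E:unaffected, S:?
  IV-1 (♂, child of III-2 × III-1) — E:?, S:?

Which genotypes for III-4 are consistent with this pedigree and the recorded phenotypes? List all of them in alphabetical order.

III-4 ∈ {ee Ss, ee ss}

E/I-1 ? ·: ee|Ee|EE
E/I-2 aff ·: Ee|EE
E/II-1 ? I-1×I-2: ee|Ee
E/II-2 un ·: ee
E/III-1 un II-1×II-2: ee
E/III-2 aff ·: Ee|EE
E/III-3 un II-1×II-2: ee
E/III-4 un II-1×II-2: ee
E/IV-1 ? III-2×III-1: ee|Ee
⇒ E over [I-1,I-2,II-1,II-2,III-1,III-2,III-3,III-4,IV-1]: 21 consistent
S/I-1 ? ·: ss|Ss|SS
S/I-2 ? ·: ss|Ss|SS
S/II-1 aff I-1×I-2: Ss|SS
S/II-2 un ·: ss
S/III-1 aff II-1×II-2: Ss
S/III-2 un ·: ss
S/III-3 ? II-1×II-2: ss|Ss
S/III-4 ? II-1×II-2: ss|Ss
S/IV-1 ? III-2×III-1: ss|Ss
⇒ S over [I-1,I-2,II-1,II-2,III-1,III-2,III-3,III-4,IV-1]: 64 consistent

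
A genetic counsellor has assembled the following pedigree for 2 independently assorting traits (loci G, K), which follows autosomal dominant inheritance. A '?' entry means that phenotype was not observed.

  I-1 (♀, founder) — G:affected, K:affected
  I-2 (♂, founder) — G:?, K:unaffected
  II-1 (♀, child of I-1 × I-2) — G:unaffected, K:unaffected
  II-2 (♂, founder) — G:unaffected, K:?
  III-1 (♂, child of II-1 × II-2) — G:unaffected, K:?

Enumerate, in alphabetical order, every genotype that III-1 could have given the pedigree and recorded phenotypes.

G/I-1 aff ·: Gg
G/I-2 ? ·: gg|Gg
G/II-1 un I-1×I-2: gg
G/II-2 un ·: gg
G/III-1 un II-1×II-2: gg
⇒ G over [I-1,I-2,II-1,II-2,III-1]: 2 consistent
K/I-1 aff ·: Kk
K/I-2 un ·: kk
K/II-1 un I-1×I-2: kk
K/II-2 ? ·: kk|Kk|KK
K/III-1 ? II-1×II-2: kk|Kk
⇒ K over [I-1,I-2,II-1,II-2,III-1]: 4 consistent

III-1 ∈ {gg Kk, gg kk}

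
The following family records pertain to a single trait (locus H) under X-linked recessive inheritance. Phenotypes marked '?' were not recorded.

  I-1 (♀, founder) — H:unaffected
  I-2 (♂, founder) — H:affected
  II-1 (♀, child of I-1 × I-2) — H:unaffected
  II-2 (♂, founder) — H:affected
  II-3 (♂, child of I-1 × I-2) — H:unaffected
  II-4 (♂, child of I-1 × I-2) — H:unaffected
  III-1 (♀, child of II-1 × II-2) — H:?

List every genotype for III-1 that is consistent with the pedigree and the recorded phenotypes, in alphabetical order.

H/I-1 un ·: X^HX^H|X^HX^h
H/I-2 aff ·: X^hY
H/II-1 un I-1×I-2: X^HX^h
H/II-2 aff ·: X^hY
H/II-3 un I-1×I-2: X^HY
H/II-4 un I-1×I-2: X^HY
H/III-1 ? II-1×II-2: X^HX^h|X^hX^h
⇒ H over [I-1,I-2,II-1,II-2,II-3,II-4,III-1]: 4 consistent

III-1 ∈ {X^HX^h, X^hX^h}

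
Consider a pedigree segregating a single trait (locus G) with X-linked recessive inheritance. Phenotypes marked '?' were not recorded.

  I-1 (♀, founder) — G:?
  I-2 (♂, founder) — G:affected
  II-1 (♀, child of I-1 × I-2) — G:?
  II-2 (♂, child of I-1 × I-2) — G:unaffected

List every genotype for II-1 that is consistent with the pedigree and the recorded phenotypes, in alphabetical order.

II-1 ∈ {X^GX^g, X^gX^g}

G/I-1 ? ·: X^GX^G|X^GX^g
G/I-2 aff ·: X^gY
G/II-1 ? I-1×I-2: X^GX^g|X^gX^g
G/II-2 un I-1×I-2: X^GY
⇒ G over [I-1,I-2,II-1,II-2]: 3 consistent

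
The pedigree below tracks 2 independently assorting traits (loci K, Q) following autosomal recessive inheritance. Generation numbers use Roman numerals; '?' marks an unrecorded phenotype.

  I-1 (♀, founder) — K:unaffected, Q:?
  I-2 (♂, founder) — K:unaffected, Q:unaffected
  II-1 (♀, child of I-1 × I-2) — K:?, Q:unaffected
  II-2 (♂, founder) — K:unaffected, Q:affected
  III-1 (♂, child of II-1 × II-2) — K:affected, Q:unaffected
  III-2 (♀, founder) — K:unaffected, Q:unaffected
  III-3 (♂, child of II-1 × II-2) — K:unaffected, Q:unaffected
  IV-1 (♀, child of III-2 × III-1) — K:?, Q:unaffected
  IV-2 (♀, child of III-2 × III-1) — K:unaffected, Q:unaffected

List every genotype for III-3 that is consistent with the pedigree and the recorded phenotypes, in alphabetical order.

K/I-1 un ·: KK|Kk
K/I-2 un ·: KK|Kk
K/II-1 ? I-1×I-2: Kk|kk
K/II-2 un ·: Kk
K/III-1 aff II-1×II-2: kk
K/III-2 un ·: KK|Kk
K/III-3 un II-1×II-2: KK|Kk
K/IV-1 ? III-2×III-1: Kk|kk
K/IV-2 un III-2×III-1: Kk
⇒ K over [I-1,I-2,II-1,II-2,III-1,III-2,III-3,IV-1,IV-2]: 21 consistent
Q/I-1 ? ·: QQ|Qq|qq
Q/I-2 un ·: QQ|Qq
Q/II-1 un I-1×I-2: QQ|Qq
Q/II-2 aff ·: qq
Q/III-1 un II-1×II-2: Qq
Q/III-2 un ·: QQ|Qq
Q/III-3 un II-1×II-2: Qq
Q/IV-1 un III-2×III-1: QQ|Qq
Q/IV-2 un III-2×III-1: QQ|Qq
⇒ Q over [I-1,I-2,II-1,II-2,III-1,III-2,III-3,IV-1,IV-2]: 72 consistent

III-3 ∈ {KK Qq, Kk Qq}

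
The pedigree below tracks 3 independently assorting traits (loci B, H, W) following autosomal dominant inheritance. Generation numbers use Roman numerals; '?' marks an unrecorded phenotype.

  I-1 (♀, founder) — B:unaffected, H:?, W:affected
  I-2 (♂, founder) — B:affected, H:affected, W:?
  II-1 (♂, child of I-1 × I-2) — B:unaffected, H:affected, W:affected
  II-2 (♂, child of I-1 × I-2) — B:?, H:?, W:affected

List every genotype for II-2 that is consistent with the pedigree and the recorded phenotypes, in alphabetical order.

II-2 ∈ {Bb HH WW, Bb HH Ww, Bb Hh WW, Bb Hh Ww, Bb hh WW, Bb hh Ww, bb HH WW, bb HH Ww, bb Hh WW, bb Hh Ww, bb hh WW, bb hh Ww}

B/I-1 un ·: bb
B/I-2 aff ·: Bb
B/II-1 un I-1×I-2: bb
B/II-2 ? I-1×I-2: bb|Bb
⇒ B over [I-1,I-2,II-1,II-2]: 2 consistent
H/I-1 ? ·: hh|Hh|HH
H/I-2 aff ·: Hh|HH
H/II-1 aff I-1×I-2: Hh|HH
H/II-2 ? I-1×I-2: hh|Hh|HH
⇒ H over [I-1,I-2,II-1,II-2]: 18 consistent
W/I-1 aff ·: Ww|WW
W/I-2 ? ·: ww|Ww|WW
W/II-1 aff I-1×I-2: Ww|WW
W/II-2 aff I-1×I-2: Ww|WW
⇒ W over [I-1,I-2,II-1,II-2]: 15 consistent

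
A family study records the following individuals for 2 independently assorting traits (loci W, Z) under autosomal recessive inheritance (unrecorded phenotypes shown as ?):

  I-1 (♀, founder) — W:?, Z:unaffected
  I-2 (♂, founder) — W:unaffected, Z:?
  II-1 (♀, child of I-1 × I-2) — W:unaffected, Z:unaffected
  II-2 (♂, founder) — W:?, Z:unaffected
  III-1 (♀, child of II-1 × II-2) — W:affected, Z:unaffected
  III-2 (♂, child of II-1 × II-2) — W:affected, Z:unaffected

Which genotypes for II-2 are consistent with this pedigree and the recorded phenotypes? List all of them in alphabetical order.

II-2 ∈ {Ww ZZ, Ww Zz, ww ZZ, ww Zz}

W/I-1 ? ·: WW|Ww|ww
W/I-2 un ·: WW|Ww
W/II-1 un I-1×I-2: Ww
W/II-2 ? ·: Ww|ww
W/III-1 aff II-1×II-2: ww
W/III-2 aff II-1×II-2: ww
⇒ W over [I-1,I-2,II-1,II-2,III-1,III-2]: 10 consistent
Z/I-1 un ·: ZZ|Zz
Z/I-2 ? ·: ZZ|Zz|zz
Z/II-1 un I-1×I-2: ZZ|Zz
Z/II-2 un ·: ZZ|Zz
Z/III-1 un II-1×II-2: ZZ|Zz
Z/III-2 un II-1×II-2: ZZ|Zz
⇒ Z over [I-1,I-2,II-1,II-2,III-1,III-2]: 60 consistent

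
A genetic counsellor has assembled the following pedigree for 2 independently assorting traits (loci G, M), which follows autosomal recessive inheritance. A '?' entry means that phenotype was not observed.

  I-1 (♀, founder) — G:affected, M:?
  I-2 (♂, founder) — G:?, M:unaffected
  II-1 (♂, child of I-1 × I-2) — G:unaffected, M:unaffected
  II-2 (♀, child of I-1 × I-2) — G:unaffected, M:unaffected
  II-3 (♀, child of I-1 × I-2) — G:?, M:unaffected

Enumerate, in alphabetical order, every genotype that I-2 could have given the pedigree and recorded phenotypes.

I-2 ∈ {GG MM, GG Mm, Gg MM, Gg Mm}

G/I-1 aff ·: gg
G/I-2 ? ·: GG|Gg
G/II-1 un I-1×I-2: Gg
G/II-2 un I-1×I-2: Gg
G/II-3 ? I-1×I-2: Gg|gg
⇒ G over [I-1,I-2,II-1,II-2,II-3]: 3 consistent
M/I-1 ? ·: MM|Mm|mm
M/I-2 un ·: MM|Mm
M/II-1 un I-1×I-2: MM|Mm
M/II-2 un I-1×I-2: MM|Mm
M/II-3 un I-1×I-2: MM|Mm
⇒ M over [I-1,I-2,II-1,II-2,II-3]: 27 consistent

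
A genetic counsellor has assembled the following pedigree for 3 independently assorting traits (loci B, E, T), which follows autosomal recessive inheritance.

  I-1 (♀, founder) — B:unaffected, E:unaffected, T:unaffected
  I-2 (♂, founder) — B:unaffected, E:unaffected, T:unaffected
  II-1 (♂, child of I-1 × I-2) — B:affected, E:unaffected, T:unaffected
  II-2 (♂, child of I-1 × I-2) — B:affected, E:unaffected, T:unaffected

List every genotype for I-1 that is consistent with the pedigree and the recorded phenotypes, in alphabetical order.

B/I-1 un ·: Bb
B/I-2 un ·: Bb
B/II-1 aff I-1×I-2: bb
B/II-2 aff I-1×I-2: bb
⇒ B over [I-1,I-2,II-1,II-2]: 1 consistent
E/I-1 un ·: EE|Ee
E/I-2 un ·: EE|Ee
E/II-1 un I-1×I-2: EE|Ee
E/II-2 un I-1×I-2: EE|Ee
⇒ E over [I-1,I-2,II-1,II-2]: 13 consistent
T/I-1 un ·: TT|Tt
T/I-2 un ·: TT|Tt
T/II-1 un I-1×I-2: TT|Tt
T/II-2 un I-1×I-2: TT|Tt
⇒ T over [I-1,I-2,II-1,II-2]: 13 consistent

I-1 ∈ {Bb EE TT, Bb EE Tt, Bb Ee TT, Bb Ee Tt}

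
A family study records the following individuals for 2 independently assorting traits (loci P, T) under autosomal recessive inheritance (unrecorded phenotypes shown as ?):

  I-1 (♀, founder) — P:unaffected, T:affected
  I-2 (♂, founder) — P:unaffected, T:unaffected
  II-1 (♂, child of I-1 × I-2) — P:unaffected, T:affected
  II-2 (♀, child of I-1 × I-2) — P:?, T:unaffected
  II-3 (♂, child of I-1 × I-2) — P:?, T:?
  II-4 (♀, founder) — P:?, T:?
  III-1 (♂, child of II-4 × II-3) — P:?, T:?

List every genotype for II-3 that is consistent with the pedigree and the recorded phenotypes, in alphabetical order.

II-3 ∈ {PP Tt, PP tt, Pp Tt, Pp tt, pp Tt, pp tt}

P/I-1 un ·: PP|Pp
P/I-2 un ·: PP|Pp
P/II-1 un I-1×I-2: PP|Pp
P/II-2 ? I-1×I-2: PP|Pp|pp
P/II-3 ? I-1×I-2: PP|Pp|pp
P/II-4 ? ·: PP|Pp|pp
P/III-1 ? II-4×II-3: PP|Pp|pp
⇒ P over [I-1,I-2,II-1,II-2,II-3,II-4,III-1]: 182 consistent
T/I-1 aff ·: tt
T/I-2 un ·: Tt
T/II-1 aff I-1×I-2: tt
T/II-2 un I-1×I-2: Tt
T/II-3 ? I-1×I-2: Tt|tt
T/II-4 ? ·: TT|Tt|tt
T/III-1 ? II-4×II-3: TT|Tt|tt
⇒ T over [I-1,I-2,II-1,II-2,II-3,II-4,III-1]: 11 consistent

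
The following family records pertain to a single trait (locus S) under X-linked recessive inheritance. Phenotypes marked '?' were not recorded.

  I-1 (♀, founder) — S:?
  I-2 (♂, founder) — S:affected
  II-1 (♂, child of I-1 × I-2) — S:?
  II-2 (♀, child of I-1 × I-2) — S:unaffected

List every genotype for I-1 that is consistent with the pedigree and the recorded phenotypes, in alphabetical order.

S/I-1 ? ·: X^SX^S|X^SX^s
S/I-2 aff ·: X^sY
S/II-1 ? I-1×I-2: X^SY|X^sY
S/II-2 un I-1×I-2: X^SX^s
⇒ S over [I-1,I-2,II-1,II-2]: 3 consistent

I-1 ∈ {X^SX^S, X^SX^s}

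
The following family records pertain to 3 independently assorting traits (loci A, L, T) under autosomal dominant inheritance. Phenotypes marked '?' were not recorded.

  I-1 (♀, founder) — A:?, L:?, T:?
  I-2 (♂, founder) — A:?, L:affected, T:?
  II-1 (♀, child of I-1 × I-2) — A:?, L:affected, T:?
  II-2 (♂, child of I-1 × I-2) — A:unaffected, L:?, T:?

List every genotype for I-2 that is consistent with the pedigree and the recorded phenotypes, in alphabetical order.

A/I-1 ? ·: aa|Aa
A/I-2 ? ·: aa|Aa
A/II-1 ? I-1×I-2: aa|Aa|AA
A/II-2 un I-1×I-2: aa
⇒ A over [I-1,I-2,II-1,II-2]: 8 consistent
L/I-1 ? ·: ll|Ll|LL
L/I-2 aff ·: Ll|LL
L/II-1 aff I-1×I-2: Ll|LL
L/II-2 ? I-1×I-2: ll|Ll|LL
⇒ L over [I-1,I-2,II-1,II-2]: 18 consistent
T/I-1 ? ·: tt|Tt|TT
T/I-2 ? ·: tt|Tt|TT
T/II-1 ? I-1×I-2: tt|Tt|TT
T/II-2 ? I-1×I-2: tt|Tt|TT
⇒ T over [I-1,I-2,II-1,II-2]: 29 consistent

I-2 ∈ {Aa LL TT, Aa LL Tt, Aa LL tt, Aa Ll TT, Aa Ll Tt, Aa Ll tt, aa LL TT, aa LL Tt, aa LL tt, aa Ll TT, aa Ll Tt, aa Ll tt}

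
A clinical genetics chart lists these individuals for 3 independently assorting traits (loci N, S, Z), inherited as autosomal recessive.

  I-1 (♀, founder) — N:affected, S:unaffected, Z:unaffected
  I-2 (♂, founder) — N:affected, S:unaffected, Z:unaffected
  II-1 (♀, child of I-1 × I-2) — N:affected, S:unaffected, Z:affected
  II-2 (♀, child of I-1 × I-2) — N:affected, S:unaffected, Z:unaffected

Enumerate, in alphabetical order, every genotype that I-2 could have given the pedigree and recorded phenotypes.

N/I-1 aff ·: nn
N/I-2 aff ·: nn
N/II-1 aff I-1×I-2: nn
N/II-2 aff I-1×I-2: nn
⇒ N over [I-1,I-2,II-1,II-2]: 1 consistent
S/I-1 un ·: SS|Ss
S/I-2 un ·: SS|Ss
S/II-1 un I-1×I-2: SS|Ss
S/II-2 un I-1×I-2: SS|Ss
⇒ S over [I-1,I-2,II-1,II-2]: 13 consistent
Z/I-1 un ·: Zz
Z/I-2 un ·: Zz
Z/II-1 aff I-1×I-2: zz
Z/II-2 un I-1×I-2: ZZ|Zz
⇒ Z over [I-1,I-2,II-1,II-2]: 2 consistent

I-2 ∈ {nn SS Zz, nn Ss Zz}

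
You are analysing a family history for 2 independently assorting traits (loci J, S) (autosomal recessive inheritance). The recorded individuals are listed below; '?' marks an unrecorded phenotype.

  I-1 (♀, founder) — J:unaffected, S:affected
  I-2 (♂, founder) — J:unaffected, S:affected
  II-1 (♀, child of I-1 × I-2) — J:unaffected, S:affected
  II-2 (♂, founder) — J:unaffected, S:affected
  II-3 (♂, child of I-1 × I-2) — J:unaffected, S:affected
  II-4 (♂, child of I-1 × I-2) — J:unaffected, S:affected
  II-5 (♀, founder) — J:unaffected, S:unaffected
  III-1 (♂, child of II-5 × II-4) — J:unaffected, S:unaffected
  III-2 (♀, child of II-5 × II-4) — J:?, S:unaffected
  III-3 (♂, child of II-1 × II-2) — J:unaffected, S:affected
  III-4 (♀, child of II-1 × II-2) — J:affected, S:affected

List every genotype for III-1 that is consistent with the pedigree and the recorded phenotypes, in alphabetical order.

J/I-1 un ·: JJ|Jj
J/I-2 un ·: JJ|Jj
J/II-1 un I-1×I-2: Jj
J/II-2 un ·: Jj
J/II-3 un I-1×I-2: JJ|Jj
J/II-4 un I-1×I-2: JJ|Jj
J/II-5 un ·: JJ|Jj
J/III-1 un II-5×II-4: JJ|Jj
J/III-2 ? II-5×II-4: JJ|Jj|jj
J/III-3 un II-1×II-2: JJ|Jj
J/III-4 aff II-1×II-2: jj
⇒ J over [I-1,I-2,II-1,II-2,II-3,II-4,II-5,III-1,III-2,III-3,III-4]: 180 consistent
S/I-1 aff ·: ss
S/I-2 aff ·: ss
S/II-1 aff I-1×I-2: ss
S/II-2 aff ·: ss
S/II-3 aff I-1×I-2: ss
S/II-4 aff I-1×I-2: ss
S/II-5 un ·: SS|Ss
S/III-1 un II-5×II-4: Ss
S/III-2 un II-5×II-4: Ss
S/III-3 aff II-1×II-2: ss
S/III-4 aff II-1×II-2: ss
⇒ S over [I-1,I-2,II-1,II-2,II-3,II-4,II-5,III-1,III-2,III-3,III-4]: 2 consistent

III-1 ∈ {JJ Ss, Jj Ss}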